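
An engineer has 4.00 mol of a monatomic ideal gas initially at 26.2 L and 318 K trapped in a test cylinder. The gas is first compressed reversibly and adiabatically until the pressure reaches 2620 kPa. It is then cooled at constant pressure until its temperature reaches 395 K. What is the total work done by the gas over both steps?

P₁ = nRT₁/V₁ = 4.00×8.314×318/26.2 = 404 kPa.
Step 1 — Adiabatic: T₂/T₁ = (P₂/P₁)^((γ−1)/γ) ⇒ T₂ = 318×(6.49)^0.400 = 672 K; V₂ = 8.53 L.
ΔU = nCvΔT = 4.00×12.5×(672−318) = 17700 J.
Q = 0 for an adiabatic process, so W = −ΔU = -17700 J.
State after step 1: P = 2620 kPa, V = 8.53 L, T = 672 K.
Step 2 — Isobaric: P stays 2620 kPa; V/T = const ⇒ T₂ = 395 K, V₂ = 5.01 L.
W = PΔV = 2620×(5.01−8.53) kPa·L = -9210 J.
ΔU = nCvΔT = 4.00×12.5×(395−672) = -13800 J.
Q = ΔU + W = nCpΔT = -23000 J.
Net over both steps: W = -26900 J, Q = -23000 J, ΔU = 3840 J.

-26900 J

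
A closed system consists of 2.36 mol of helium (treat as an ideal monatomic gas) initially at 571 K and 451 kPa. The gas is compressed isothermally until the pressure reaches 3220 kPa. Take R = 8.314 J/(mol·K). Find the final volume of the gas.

3.48 L

V₁ = nRT₁/P₁ = 2.36×8.314×571/451 = 24.8 L.
Isothermal: T stays 571 K; PV = const ⇒ V₂ = 3.48 L, P₂ = 3220 kPa.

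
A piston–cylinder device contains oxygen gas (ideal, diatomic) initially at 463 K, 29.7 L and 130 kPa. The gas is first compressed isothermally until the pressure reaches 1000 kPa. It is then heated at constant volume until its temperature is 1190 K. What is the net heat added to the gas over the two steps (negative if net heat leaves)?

n = P₁V₁/(RT₁) = 130×29.7/(8.314×463) = 1.00 mol.
Step 1 — Isothermal: T stays 463 K; PV = const ⇒ V₂ = 3.86 L, P₂ = 1000 kPa.
ΔU = 0 (ideal gas, T constant).
W = nRT ln(V₂/V₁) = 1.00×8.314×463×ln(0.130) = -7880 J.
Q = ΔU + W = -7880 J.
State after step 1: P = 1000 kPa, V = 3.86 L, T = 463 K.
Step 2 — Isochoric: V stays 3.86 L; P/T = const ⇒ T₂ = 1190 K, P₂ = 2570 kPa.
W = 0 (no volume change).
ΔU = nCvΔT = 1.00×20.8×(1190−463) = 15200 J.
Q = ΔU = 15200 J.
Net over both steps: W = -7880 J, Q = 7280 J, ΔU = 15200 J.

7280 J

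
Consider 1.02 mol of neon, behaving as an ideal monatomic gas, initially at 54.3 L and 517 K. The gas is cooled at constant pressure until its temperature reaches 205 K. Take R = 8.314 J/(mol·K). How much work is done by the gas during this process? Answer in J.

P₁ = nRT₁/V₁ = 1.02×8.314×517/54.3 = 80.7 kPa.
Isobaric: P stays 80.7 kPa; V/T = const ⇒ T₂ = 205 K, V₂ = 21.5 L.
W = PΔV = 80.7×(21.5−54.3) kPa·L = -2650 J.

-2650 J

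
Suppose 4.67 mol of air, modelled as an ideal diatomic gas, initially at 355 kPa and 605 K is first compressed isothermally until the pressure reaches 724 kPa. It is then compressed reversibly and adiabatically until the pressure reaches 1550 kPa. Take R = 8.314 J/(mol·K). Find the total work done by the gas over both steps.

V₁ = nRT₁/P₁ = 4.67×8.314×605/355 = 66.2 L.
Step 1 — Isothermal: T stays 605 K; PV = const ⇒ V₂ = 32.4 L, P₂ = 724 kPa.
ΔU = 0 (ideal gas, T constant).
W = nRT ln(V₂/V₁) = 4.67×8.314×605×ln(0.490) = -16700 J.
Q = ΔU + W = -16700 J.
State after step 1: P = 724 kPa, V = 32.4 L, T = 605 K.
Step 2 — Adiabatic: T₂/T₁ = (P₂/P₁)^((γ−1)/γ) ⇒ T₂ = 605×(2.14)^0.286 = 752 K; V₂ = 18.8 L.
ΔU = nCvΔT = 4.67×20.8×(752−605) = 14300 J.
Q = 0 for an adiabatic process, so W = −ΔU = -14300 J.
Net over both steps: W = -31000 J, Q = -16700 J, ΔU = 14300 J.

-31000 J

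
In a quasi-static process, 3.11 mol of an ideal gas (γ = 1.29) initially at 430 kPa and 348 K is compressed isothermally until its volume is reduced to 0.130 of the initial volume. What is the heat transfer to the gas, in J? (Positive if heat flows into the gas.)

-18400 J

V₁ = nRT₁/P₁ = 3.11×8.314×348/430 = 20.9 L.
Isothermal: T stays 348 K; PV = const ⇒ V₂ = 2.72 L, P₂ = 3310 kPa.
ΔU = 0 (ideal gas, T constant).
W = nRT ln(V₂/V₁) = 3.11×8.314×348×ln(0.130) = -18400 J.
Q = ΔU + W = -18400 J.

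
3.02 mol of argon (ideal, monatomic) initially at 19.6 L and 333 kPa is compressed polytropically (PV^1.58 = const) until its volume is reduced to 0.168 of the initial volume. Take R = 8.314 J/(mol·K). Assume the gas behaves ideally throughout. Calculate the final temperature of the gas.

731 K

T₁ = P₁V₁/(nR) = 333×19.6/(3.02×8.314) = 260 K.
Polytropic n=1.58: T₂ = T₁(V₁/V₂)^(n−1) = 260×(5.95)^0.58 = 731 K; P₂ = P₁(V₁/V₂)^n = 5580 kPa.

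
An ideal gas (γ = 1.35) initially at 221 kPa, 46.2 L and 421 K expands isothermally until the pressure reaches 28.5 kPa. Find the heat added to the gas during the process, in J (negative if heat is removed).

n = P₁V₁/(RT₁) = 221×46.2/(8.314×421) = 2.92 mol.
Isothermal: T stays 421 K; PV = const ⇒ V₂ = 358 L, P₂ = 28.5 kPa.
ΔU = 0 (ideal gas, T constant).
W = nRT ln(V₂/V₁) = 2.92×8.314×421×ln(7.75) = 20900 J.
Q = ΔU + W = 20900 J.

20900 J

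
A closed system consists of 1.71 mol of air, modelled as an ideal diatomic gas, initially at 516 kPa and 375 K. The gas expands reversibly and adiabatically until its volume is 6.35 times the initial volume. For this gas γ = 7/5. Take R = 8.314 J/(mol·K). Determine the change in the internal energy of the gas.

V₁ = nRT₁/P₁ = 1.71×8.314×375/516 = 10.3 L.
Adiabatic: TV^(γ−1) = const ⇒ T₂ = 375×(0.157)^0.400 = 179 K; PV^γ = const ⇒ P₂ = 38.8 kPa.
For an ideal gas ΔU = nCvΔT with Cv = (5/2)R = 20.8 J/(mol·K).
ΔU = 1.71×20.8×(179−375) = -6970 J.

-6970 J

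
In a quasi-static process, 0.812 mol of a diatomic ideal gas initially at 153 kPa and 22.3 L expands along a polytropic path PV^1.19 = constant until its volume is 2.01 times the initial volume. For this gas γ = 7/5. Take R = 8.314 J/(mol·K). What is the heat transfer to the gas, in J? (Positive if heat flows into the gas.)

T₁ = P₁V₁/(nR) = 153×22.3/(0.812×8.314) = 505 K.
Polytropic n=1.19: T₂ = T₁(V₁/V₂)^(n−1) = 505×(0.498)^0.19 = 443 K; P₂ = P₁(V₁/V₂)^n = 66.7 kPa.
W = (P₁V₁−P₂V₂)/(n−1) = (153×22.3−66.7×44.8)/0.19 = 2230 J.
ΔU = nCvΔT = 0.812×20.8×(443−505) = -1060 J.
Q = ΔU + W = 1170 J.

1170 J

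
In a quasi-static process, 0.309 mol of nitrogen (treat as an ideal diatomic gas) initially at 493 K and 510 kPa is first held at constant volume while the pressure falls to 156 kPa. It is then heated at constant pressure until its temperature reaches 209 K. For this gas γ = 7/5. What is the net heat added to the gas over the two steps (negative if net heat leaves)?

-1670 J

V₁ = nRT₁/P₁ = 0.309×8.314×493/510 = 2.48 L.
Step 1 — Isochoric: V stays 2.48 L; P/T = const ⇒ T₂ = 151 K, P₂ = 156 kPa.
W = 0 (no volume change).
ΔU = nCvΔT = 0.309×20.8×(151−493) = -2200 J.
Q = ΔU = -2200 J.
State after step 1: P = 156 kPa, V = 2.48 L, T = 151 K.
Step 2 — Isobaric: P stays 156 kPa; V/T = const ⇒ T₂ = 209 K, V₂ = 3.44 L.
W = PΔV = 156×(3.44−2.48) kPa·L = 150 J.
ΔU = nCvΔT = 0.309×20.8×(209−151) = 374 J.
Q = ΔU + W = nCpΔT = 523 J.
Net over both steps: W = 150 J, Q = -1670 J, ΔU = -1820 J.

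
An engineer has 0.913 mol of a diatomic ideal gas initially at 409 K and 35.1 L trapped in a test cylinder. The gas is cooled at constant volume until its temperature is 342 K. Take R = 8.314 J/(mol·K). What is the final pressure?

74.0 kPa

P₁ = nRT₁/V₁ = 0.913×8.314×409/35.1 = 88.4 kPa.
Isochoric: V stays 35.1 L; P/T = const ⇒ T₂ = 342 K, P₂ = 74.0 kPa.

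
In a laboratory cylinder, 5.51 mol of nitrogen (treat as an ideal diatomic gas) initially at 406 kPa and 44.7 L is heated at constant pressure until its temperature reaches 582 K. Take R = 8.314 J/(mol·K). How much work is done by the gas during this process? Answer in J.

T₁ = P₁V₁/(nR) = 406×44.7/(5.51×8.314) = 396 K.
Isobaric: P stays 406 kPa; V/T = const ⇒ T₂ = 582 K, V₂ = 65.7 L.
W = PΔV = 406×(65.7−44.7) kPa·L = 8510 J.

8510 J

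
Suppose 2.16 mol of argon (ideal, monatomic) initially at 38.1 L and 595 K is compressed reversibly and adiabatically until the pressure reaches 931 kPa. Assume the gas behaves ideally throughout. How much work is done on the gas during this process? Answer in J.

9870 J

P₁ = nRT₁/V₁ = 2.16×8.314×595/38.1 = 280 kPa.
Adiabatic: T₂/T₁ = (P₂/P₁)^((γ−1)/γ) ⇒ T₂ = 595×(3.32)^0.400 = 962 K; V₂ = 18.5 L.
ΔU = nCvΔT = 2.16×12.5×(962−595) = 9870 J.
Q = 0 for an adiabatic process, so W = −ΔU = -9870 J.
Work done on the gas = −W_by = 9870 J.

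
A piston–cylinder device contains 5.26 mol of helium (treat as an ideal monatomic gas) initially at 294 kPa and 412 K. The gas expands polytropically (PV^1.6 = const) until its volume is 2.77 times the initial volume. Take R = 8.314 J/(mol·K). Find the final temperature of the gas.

224 K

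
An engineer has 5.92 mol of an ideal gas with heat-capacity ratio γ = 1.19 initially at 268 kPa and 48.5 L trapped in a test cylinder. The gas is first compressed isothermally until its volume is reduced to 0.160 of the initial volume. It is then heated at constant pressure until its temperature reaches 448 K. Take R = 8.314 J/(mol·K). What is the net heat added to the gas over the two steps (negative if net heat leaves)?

32900 J

T₁ = P₁V₁/(nR) = 268×48.5/(5.92×8.314) = 264 K.
Step 1 — Isothermal: T stays 264 K; PV = const ⇒ V₂ = 7.76 L, P₂ = 1680 kPa.
ΔU = 0 (ideal gas, T constant).
W = nRT ln(V₂/V₁) = 5.92×8.314×264×ln(0.160) = -23800 J.
Q = ΔU + W = -23800 J.
State after step 1: P = 1680 kPa, V = 7.76 L, T = 264 K.
Step 2 — Isobaric: P stays 1680 kPa; V/T = const ⇒ T₂ = 448 K, V₂ = 13.2 L.
W = PΔV = 1680×(13.2−7.76) kPa·L = 9050 J.
ΔU = nCvΔT = 5.92×43.8×(448−264) = 47600 J.
Q = ΔU + W = nCpΔT = 56700 J.
Net over both steps: W = -14800 J, Q = 32900 J, ΔU = 47600 J.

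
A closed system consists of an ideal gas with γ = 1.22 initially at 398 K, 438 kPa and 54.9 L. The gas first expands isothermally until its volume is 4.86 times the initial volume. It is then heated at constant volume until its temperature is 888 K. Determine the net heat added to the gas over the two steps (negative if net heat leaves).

173000 J

n = P₁V₁/(RT₁) = 438×54.9/(8.314×398) = 7.27 mol.
Step 1 — Isothermal: T stays 398 K; PV = const ⇒ V₂ = 267 L, P₂ = 90.1 kPa.
ΔU = 0 (ideal gas, T constant).
W = nRT ln(V₂/V₁) = 7.27×8.314×398×ln(4.86) = 38000 J.
Q = ΔU + W = 38000 J.
State after step 1: P = 90.1 kPa, V = 267 L, T = 398 K.
Step 2 — Isochoric: V stays 267 L; P/T = const ⇒ T₂ = 888 K, P₂ = 201 kPa.
W = 0 (no volume change).
ΔU = nCvΔT = 7.27×37.8×(888−398) = 135000 J.
Q = ΔU = 135000 J.
Net over both steps: W = 38000 J, Q = 173000 J, ΔU = 135000 J.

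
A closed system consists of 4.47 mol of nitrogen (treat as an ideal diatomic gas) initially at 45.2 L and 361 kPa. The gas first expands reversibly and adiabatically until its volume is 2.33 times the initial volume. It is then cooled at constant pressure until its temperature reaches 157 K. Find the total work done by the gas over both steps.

5910 J

T₁ = P₁V₁/(nR) = 361×45.2/(4.47×8.314) = 439 K.
Step 1 — Adiabatic: TV^(γ−1) = const ⇒ T₂ = 439×(0.429)^0.400 = 313 K; PV^γ = const ⇒ P₂ = 110 kPa.
ΔU = nCvΔT = 4.47×20.8×(313−439) = -11700 J.
Q = 0 for an adiabatic process, so W = −ΔU = 11700 J.
State after step 1: P = 110 kPa, V = 105 L, T = 313 K.
Step 2 — Isobaric: P stays 110 kPa; V/T = const ⇒ T₂ = 157 K, V₂ = 52.8 L.
W = PΔV = 110×(52.8−105) kPa·L = -5800 J.
ΔU = nCvΔT = 4.47×20.8×(157−313) = -14500 J.
Q = ΔU + W = nCpΔT = -20300 J.
Net over both steps: W = 5910 J, Q = -20300 J, ΔU = -26200 J.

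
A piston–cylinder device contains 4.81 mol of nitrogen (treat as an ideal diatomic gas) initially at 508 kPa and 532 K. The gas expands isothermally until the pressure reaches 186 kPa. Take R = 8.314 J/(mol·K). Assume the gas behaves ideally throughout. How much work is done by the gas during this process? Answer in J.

V₁ = nRT₁/P₁ = 4.81×8.314×532/508 = 41.9 L.
Isothermal: T stays 532 K; PV = const ⇒ V₂ = 114 L, P₂ = 186 kPa.
W = nRT ln(V₂/V₁) = 4.81×8.314×532×ln(2.73) = 21400 J.

21400 J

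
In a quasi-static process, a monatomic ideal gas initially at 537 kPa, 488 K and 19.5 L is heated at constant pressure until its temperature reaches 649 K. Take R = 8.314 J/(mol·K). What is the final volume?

25.9 L

Isobaric: P stays 537 kPa; V/T = const ⇒ T₂ = 649 K, V₂ = 25.9 L.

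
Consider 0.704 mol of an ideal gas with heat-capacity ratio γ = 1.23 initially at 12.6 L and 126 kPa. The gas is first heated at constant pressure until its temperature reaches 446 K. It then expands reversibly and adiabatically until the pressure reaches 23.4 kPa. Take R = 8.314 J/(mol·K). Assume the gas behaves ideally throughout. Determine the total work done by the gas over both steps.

4090 J

T₁ = P₁V₁/(nR) = 126×12.6/(0.704×8.314) = 271 K.
Step 1 — Isobaric: P stays 126 kPa; V/T = const ⇒ T₂ = 446 K, V₂ = 20.7 L.
W = PΔV = 126×(20.7−12.6) kPa·L = 1020 J.
ΔU = nCvΔT = 0.704×36.1×(446−271) = 4450 J.
Q = ΔU + W = nCpΔT = 5470 J.
State after step 1: P = 126 kPa, V = 20.7 L, T = 446 K.
Step 2 — Adiabatic: T₂/T₁ = (P₂/P₁)^((γ−1)/γ) ⇒ T₂ = 446×(0.186)^0.187 = 326 K; V₂ = 81.4 L.
ΔU = nCvΔT = 0.704×36.1×(326−446) = -3070 J.
Q = 0 for an adiabatic process, so W = −ΔU = 3070 J.
Net over both steps: W = 4090 J, Q = 5470 J, ΔU = 1380 J.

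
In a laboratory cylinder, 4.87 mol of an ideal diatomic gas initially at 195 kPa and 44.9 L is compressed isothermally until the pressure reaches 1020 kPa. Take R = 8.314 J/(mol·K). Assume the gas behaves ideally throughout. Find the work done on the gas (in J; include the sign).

14500 J

T₁ = P₁V₁/(nR) = 195×44.9/(4.87×8.314) = 216 K.
Isothermal: T stays 216 K; PV = const ⇒ V₂ = 8.58 L, P₂ = 1020 kPa.
W = nRT ln(V₂/V₁) = 4.87×8.314×216×ln(0.191) = -14500 J.
Work done on the gas = −W_by = 14500 J.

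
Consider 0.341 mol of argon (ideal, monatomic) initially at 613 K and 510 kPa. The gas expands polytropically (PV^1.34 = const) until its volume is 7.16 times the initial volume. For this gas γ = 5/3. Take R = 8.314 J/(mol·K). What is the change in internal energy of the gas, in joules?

V₁ = nRT₁/P₁ = 0.341×8.314×613/510 = 3.41 L.
Polytropic n=1.34: T₂ = T₁(V₁/V₂)^(n−1) = 613×(0.140)^0.34 = 314 K; P₂ = P₁(V₁/V₂)^n = 36.5 kPa.
For an ideal gas ΔU = nCvΔT with Cv = (3/2)R = 12.5 J/(mol·K).
ΔU = 0.341×12.5×(314−613) = -1270 J.

-1270 J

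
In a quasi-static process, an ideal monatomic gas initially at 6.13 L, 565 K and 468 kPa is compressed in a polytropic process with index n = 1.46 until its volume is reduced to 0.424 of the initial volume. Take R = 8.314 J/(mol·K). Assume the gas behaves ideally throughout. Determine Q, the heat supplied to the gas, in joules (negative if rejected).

-936 J

n = P₁V₁/(RT₁) = 468×6.13/(8.314×565) = 0.611 mol.
Polytropic n=1.46: T₂ = T₁(V₁/V₂)^(n−1) = 565×(2.36)^0.46 = 838 K; P₂ = P₁(V₁/V₂)^n = 1640 kPa.
W = (P₁V₁−P₂V₂)/(n−1) = (468×6.13−1640×2.60)/0.46 = -3020 J.
ΔU = nCvΔT = 0.611×12.5×(838−565) = 2080 J.
Q = ΔU + W = -936 J.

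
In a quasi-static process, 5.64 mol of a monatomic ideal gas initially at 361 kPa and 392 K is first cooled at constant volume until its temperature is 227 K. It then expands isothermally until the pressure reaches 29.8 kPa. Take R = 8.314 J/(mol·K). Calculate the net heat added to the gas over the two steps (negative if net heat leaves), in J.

9130 J

V₁ = nRT₁/P₁ = 5.64×8.314×392/361 = 50.9 L.
Step 1 — Isochoric: V stays 50.9 L; P/T = const ⇒ T₂ = 227 K, P₂ = 209 kPa.
W = 0 (no volume change).
ΔU = nCvΔT = 5.64×12.5×(227−392) = -11600 J.
Q = ΔU = -11600 J.
State after step 1: P = 209 kPa, V = 50.9 L, T = 227 K.
Step 2 — Isothermal: T stays 227 K; PV = const ⇒ V₂ = 357 L, P₂ = 29.8 kPa.
ΔU = 0 (ideal gas, T constant).
W = nRT ln(V₂/V₁) = 5.64×8.314×227×ln(7.02) = 20700 J.
Q = ΔU + W = 20700 J.
Net over both steps: W = 20700 J, Q = 9130 J, ΔU = -11600 J.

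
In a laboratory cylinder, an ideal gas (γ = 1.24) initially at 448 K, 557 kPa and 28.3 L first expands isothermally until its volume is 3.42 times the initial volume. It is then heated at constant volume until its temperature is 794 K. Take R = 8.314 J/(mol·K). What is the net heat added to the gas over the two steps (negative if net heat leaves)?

n = P₁V₁/(RT₁) = 557×28.3/(8.314×448) = 4.23 mol.
Step 1 — Isothermal: T stays 448 K; PV = const ⇒ V₂ = 96.8 L, P₂ = 163 kPa.
ΔU = 0 (ideal gas, T constant).
W = nRT ln(V₂/V₁) = 4.23×8.314×448×ln(3.42) = 19400 J.
Q = ΔU + W = 19400 J.
State after step 1: P = 163 kPa, V = 96.8 L, T = 448 K.
Step 2 — Isochoric: V stays 96.8 L; P/T = const ⇒ T₂ = 794 K, P₂ = 289 kPa.
W = 0 (no volume change).
ΔU = nCvΔT = 4.23×34.6×(794−448) = 50700 J.
Q = ΔU = 50700 J.
Net over both steps: W = 19400 J, Q = 70100 J, ΔU = 50700 J.

70100 J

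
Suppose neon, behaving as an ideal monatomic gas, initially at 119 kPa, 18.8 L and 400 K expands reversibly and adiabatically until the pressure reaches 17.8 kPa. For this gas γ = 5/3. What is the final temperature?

187 K

Adiabatic: T₂/T₁ = (P₂/P₁)^((γ−1)/γ) ⇒ T₂ = 400×(0.150)^0.400 = 187 K; V₂ = 58.8 L.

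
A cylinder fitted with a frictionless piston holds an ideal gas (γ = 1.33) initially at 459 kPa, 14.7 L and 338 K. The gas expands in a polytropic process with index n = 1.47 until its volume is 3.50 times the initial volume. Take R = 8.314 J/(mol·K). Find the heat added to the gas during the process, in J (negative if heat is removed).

-2710 J

n = P₁V₁/(RT₁) = 459×14.7/(8.314×338) = 2.40 mol.
Polytropic n=1.47: T₂ = T₁(V₁/V₂)^(n−1) = 338×(0.286)^0.47 = 188 K; P₂ = P₁(V₁/V₂)^n = 72.8 kPa.
W = (P₁V₁−P₂V₂)/(n−1) = (459×14.7−72.8×51.4)/0.47 = 6390 J.
ΔU = nCvΔT = 2.40×25.2×(188−338) = -9100 J.
Q = ΔU + W = -2710 J.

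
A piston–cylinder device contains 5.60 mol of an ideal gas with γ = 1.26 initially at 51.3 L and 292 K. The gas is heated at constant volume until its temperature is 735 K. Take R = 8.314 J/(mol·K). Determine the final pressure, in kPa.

P₁ = nRT₁/V₁ = 5.60×8.314×292/51.3 = 265 kPa.
Isochoric: V stays 51.3 L; P/T = const ⇒ T₂ = 735 K, P₂ = 667 kPa.

667 kPa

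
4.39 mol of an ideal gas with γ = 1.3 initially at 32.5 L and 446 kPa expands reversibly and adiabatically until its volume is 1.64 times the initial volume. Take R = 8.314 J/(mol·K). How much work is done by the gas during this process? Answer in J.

6660 J

T₁ = P₁V₁/(nR) = 446×32.5/(4.39×8.314) = 397 K.
Adiabatic: TV^(γ−1) = const ⇒ T₂ = 397×(0.610)^0.300 = 342 K; PV^γ = const ⇒ P₂ = 234 kPa.
ΔU = nCvΔT = 4.39×27.7×(342−397) = -6660 J.
Q = 0 for an adiabatic process, so W = −ΔU = 6660 J.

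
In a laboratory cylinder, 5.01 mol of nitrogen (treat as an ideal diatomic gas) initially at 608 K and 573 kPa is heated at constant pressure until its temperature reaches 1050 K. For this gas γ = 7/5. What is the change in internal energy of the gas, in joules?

V₁ = nRT₁/P₁ = 5.01×8.314×608/573 = 44.2 L.
Isobaric: P stays 573 kPa; V/T = const ⇒ T₂ = 1050 K, V₂ = 76.3 L.
For an ideal gas ΔU = nCvΔT with Cv = (5/2)R = 20.8 J/(mol·K).
ΔU = 5.01×20.8×(1050−608) = 46000 J.

46000 J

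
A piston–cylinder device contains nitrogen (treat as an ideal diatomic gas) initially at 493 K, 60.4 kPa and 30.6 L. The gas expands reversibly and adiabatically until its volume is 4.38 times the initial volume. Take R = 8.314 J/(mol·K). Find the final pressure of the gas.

Adiabatic: TV^(γ−1) = const ⇒ T₂ = 493×(0.228)^0.400 = 273 K; PV^γ = const ⇒ P₂ = 7.64 kPa.

7.64 kPa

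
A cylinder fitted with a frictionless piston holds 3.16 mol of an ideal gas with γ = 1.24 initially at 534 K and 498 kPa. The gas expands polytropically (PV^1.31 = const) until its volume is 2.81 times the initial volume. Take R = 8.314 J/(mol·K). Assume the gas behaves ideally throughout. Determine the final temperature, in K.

388 K

V₁ = nRT₁/P₁ = 3.16×8.314×534/498 = 28.2 L.
Polytropic n=1.31: T₂ = T₁(V₁/V₂)^(n−1) = 534×(0.356)^0.31 = 388 K; P₂ = P₁(V₁/V₂)^n = 129 kPa.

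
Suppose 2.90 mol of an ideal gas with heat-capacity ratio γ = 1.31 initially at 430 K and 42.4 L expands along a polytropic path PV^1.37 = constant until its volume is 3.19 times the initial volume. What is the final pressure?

49.9 kPa

P₁ = nRT₁/V₁ = 2.90×8.314×430/42.4 = 245 kPa.
Polytropic n=1.37: T₂ = T₁(V₁/V₂)^(n−1) = 430×(0.313)^0.37 = 280 K; P₂ = P₁(V₁/V₂)^n = 49.9 kPa.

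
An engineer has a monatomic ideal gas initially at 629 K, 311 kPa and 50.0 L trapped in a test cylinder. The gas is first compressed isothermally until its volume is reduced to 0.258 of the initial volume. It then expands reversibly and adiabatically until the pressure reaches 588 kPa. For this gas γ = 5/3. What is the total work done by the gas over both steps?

n = P₁V₁/(RT₁) = 311×50.0/(8.314×629) = 2.97 mol.
Step 1 — Isothermal: T stays 629 K; PV = const ⇒ V₂ = 12.9 L, P₂ = 1210 kPa.
ΔU = 0 (ideal gas, T constant).
W = nRT ln(V₂/V₁) = 2.97×8.314×629×ln(0.258) = -21100 J.
Q = ΔU + W = -21100 J.
State after step 1: P = 1210 kPa, V = 12.9 L, T = 629 K.
Step 2 — Adiabatic: T₂/T₁ = (P₂/P₁)^((γ−1)/γ) ⇒ T₂ = 629×(0.488)^0.400 = 472 K; V₂ = 19.8 L.
ΔU = nCvΔT = 2.97×12.5×(472−629) = -5820 J.
Q = 0 for an adiabatic process, so W = −ΔU = 5820 J.
Net over both steps: W = -15200 J, Q = -21100 J, ΔU = -5820 J.

-15200 J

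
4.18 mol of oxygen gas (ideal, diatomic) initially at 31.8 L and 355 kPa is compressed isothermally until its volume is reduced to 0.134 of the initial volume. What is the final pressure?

2650 kPa

T₁ = P₁V₁/(nR) = 355×31.8/(4.18×8.314) = 325 K.
Isothermal: T stays 325 K; PV = const ⇒ V₂ = 4.26 L, P₂ = 2650 kPa.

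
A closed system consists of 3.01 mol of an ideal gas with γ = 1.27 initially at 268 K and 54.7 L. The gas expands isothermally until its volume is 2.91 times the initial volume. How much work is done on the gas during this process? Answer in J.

-7160 J

P₁ = nRT₁/V₁ = 3.01×8.314×268/54.7 = 123 kPa.
Isothermal: T stays 268 K; PV = const ⇒ V₂ = 159 L, P₂ = 42.1 kPa.
W = nRT ln(V₂/V₁) = 3.01×8.314×268×ln(2.91) = 7160 J.
Work done on the gas = −W_by = -7160 J.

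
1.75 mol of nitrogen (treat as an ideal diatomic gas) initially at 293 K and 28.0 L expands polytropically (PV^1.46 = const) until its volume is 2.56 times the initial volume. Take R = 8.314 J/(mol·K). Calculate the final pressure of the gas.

38.6 kPa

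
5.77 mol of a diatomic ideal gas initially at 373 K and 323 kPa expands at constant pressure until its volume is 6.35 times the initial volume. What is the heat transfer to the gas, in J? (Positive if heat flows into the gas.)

335000 J

V₁ = nRT₁/P₁ = 5.77×8.314×373/323 = 55.4 L.
Isobaric: P stays 323 kPa; V/T = const ⇒ T₂ = 2370 K, V₂ = 352 L.
W = PΔV = 323×(352−55.4) kPa·L = 95700 J.
ΔU = nCvΔT = 5.77×20.8×(2370−373) = 239000 J.
Q = ΔU + W = nCpΔT = 335000 J.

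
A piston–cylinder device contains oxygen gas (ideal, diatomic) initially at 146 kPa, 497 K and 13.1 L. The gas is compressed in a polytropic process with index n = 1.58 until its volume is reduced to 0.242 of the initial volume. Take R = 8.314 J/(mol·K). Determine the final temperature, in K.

1130 K

Polytropic n=1.58: T₂ = T₁(V₁/V₂)^(n−1) = 497×(4.13)^0.58 = 1130 K; P₂ = P₁(V₁/V₂)^n = 1370 kPa.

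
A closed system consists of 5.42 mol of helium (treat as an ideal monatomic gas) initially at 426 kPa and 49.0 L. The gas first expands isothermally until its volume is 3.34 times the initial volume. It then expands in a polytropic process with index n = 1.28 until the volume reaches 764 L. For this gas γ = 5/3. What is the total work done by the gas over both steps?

T₁ = P₁V₁/(nR) = 426×49.0/(5.42×8.314) = 463 K.
Step 1 — Isothermal: T stays 463 K; PV = const ⇒ V₂ = 164 L, P₂ = 128 kPa.
ΔU = 0 (ideal gas, T constant).
W = nRT ln(V₂/V₁) = 5.42×8.314×463×ln(3.34) = 25200 J.
Q = ΔU + W = 25200 J.
State after step 1: P = 128 kPa, V = 164 L, T = 463 K.
Step 2 — Polytropic n=1.28: T₂ = T₁(V₁/V₂)^(n−1) = 463×(0.214)^0.28 = 301 K; P₂ = P₁(V₁/V₂)^n = 17.7 kPa.
W = (P₁V₁−P₂V₂)/(n−1) = (128×164−17.7×764)/0.28 = 26100 J.
ΔU = nCvΔT = 5.42×12.5×(301−463) = -11000 J.
Q = ΔU + W = 15200 J.
Net over both steps: W = 51300 J, Q = 40300 J, ΔU = -11000 J.

51300 J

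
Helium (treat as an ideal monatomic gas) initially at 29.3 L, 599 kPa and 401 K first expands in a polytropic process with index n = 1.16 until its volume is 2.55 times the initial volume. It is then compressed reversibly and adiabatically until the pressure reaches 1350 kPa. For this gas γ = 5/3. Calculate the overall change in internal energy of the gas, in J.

22100 J

n = P₁V₁/(RT₁) = 599×29.3/(8.314×401) = 5.26 mol.
Step 1 — Polytropic n=1.16: T₂ = T₁(V₁/V₂)^(n−1) = 401×(0.392)^0.16 = 345 K; P₂ = P₁(V₁/V₂)^n = 202 kPa.
W = (P₁V₁−P₂V₂)/(n−1) = (599×29.3−202×74.7)/0.16 = 15300 J.
ΔU = nCvΔT = 5.26×12.5×(345−401) = -3660 J.
Q = ΔU + W = 11600 J.
State after step 1: P = 202 kPa, V = 74.7 L, T = 345 K.
Step 2 — Adiabatic: T₂/T₁ = (P₂/P₁)^((γ−1)/γ) ⇒ T₂ = 345×(6.68)^0.400 = 738 K; V₂ = 23.9 L.
ΔU = nCvΔT = 5.26×12.5×(738−345) = 25800 J.
Q = 0 for an adiabatic process, so W = −ΔU = -25800 J.
Net over both steps: W = -10500 J, Q = 11600 J, ΔU = 22100 J.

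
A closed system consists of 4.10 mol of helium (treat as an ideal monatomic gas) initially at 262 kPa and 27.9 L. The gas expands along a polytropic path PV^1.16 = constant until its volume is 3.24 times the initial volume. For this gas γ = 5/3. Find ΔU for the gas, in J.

T₁ = P₁V₁/(nR) = 262×27.9/(4.10×8.314) = 214 K.
Polytropic n=1.16: T₂ = T₁(V₁/V₂)^(n−1) = 214×(0.309)^0.16 = 178 K; P₂ = P₁(V₁/V₂)^n = 67.0 kPa.
For an ideal gas ΔU = nCvΔT with Cv = (3/2)R = 12.5 J/(mol·K).
ΔU = 4.10×12.5×(178−214) = -1880 J.

-1880 J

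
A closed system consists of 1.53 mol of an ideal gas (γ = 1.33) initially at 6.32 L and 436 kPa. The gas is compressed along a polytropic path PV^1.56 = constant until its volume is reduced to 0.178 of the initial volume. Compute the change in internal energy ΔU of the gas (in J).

13600 J

T₁ = P₁V₁/(nR) = 436×6.32/(1.53×8.314) = 217 K.
Polytropic n=1.56: T₂ = T₁(V₁/V₂)^(n−1) = 217×(5.62)^0.56 = 569 K; P₂ = P₁(V₁/V₂)^n = 6440 kPa.
For an ideal gas ΔU = nCvΔT with Cv = R/(γ−1) = 25.2 J/(mol·K).
ΔU = 1.53×25.2×(569−217) = 13600 J.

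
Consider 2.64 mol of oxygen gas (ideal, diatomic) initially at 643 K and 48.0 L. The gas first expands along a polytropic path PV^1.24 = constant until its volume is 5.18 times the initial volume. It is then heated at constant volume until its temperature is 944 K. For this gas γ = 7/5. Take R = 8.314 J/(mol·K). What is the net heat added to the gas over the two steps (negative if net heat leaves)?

P₁ = nRT₁/V₁ = 2.64×8.314×643/48.0 = 294 kPa.
Step 1 — Polytropic n=1.24: T₂ = T₁(V₁/V₂)^(n−1) = 643×(0.193)^0.24 = 433 K; P₂ = P₁(V₁/V₂)^n = 38.2 kPa.
W = (P₁V₁−P₂V₂)/(n−1) = (294×48.0−38.2×249)/0.24 = 19200 J.
ΔU = nCvΔT = 2.64×20.8×(433−643) = -11500 J.
Q = ΔU + W = 7670 J.
State after step 1: P = 38.2 kPa, V = 249 L, T = 433 K.
Step 2 — Isochoric: V stays 249 L; P/T = const ⇒ T₂ = 944 K, P₂ = 83.3 kPa.
W = 0 (no volume change).
ΔU = nCvΔT = 2.64×20.8×(944−433) = 28000 J.
Q = ΔU = 28000 J.
Net over both steps: W = 19200 J, Q = 35700 J, ΔU = 16500 J.

35700 J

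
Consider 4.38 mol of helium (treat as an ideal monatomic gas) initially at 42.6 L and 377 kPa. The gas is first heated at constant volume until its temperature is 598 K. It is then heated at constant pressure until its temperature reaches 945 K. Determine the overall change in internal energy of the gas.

T₁ = P₁V₁/(nR) = 377×42.6/(4.38×8.314) = 441 K.
Step 1 — Isochoric: V stays 42.6 L; P/T = const ⇒ T₂ = 598 K, P₂ = 511 kPa.
W = 0 (no volume change).
ΔU = nCvΔT = 4.38×12.5×(598−441) = 8570 J.
Q = ΔU = 8570 J.
State after step 1: P = 511 kPa, V = 42.6 L, T = 598 K.
Step 2 — Isobaric: P stays 511 kPa; V/T = const ⇒ T₂ = 945 K, V₂ = 67.3 L.
W = PΔV = 511×(67.3−42.6) kPa·L = 12600 J.
ΔU = nCvΔT = 4.38×12.5×(945−598) = 19000 J.
Q = ΔU + W = nCpΔT = 31600 J.
Net over both steps: W = 12600 J, Q = 40200 J, ΔU = 27500 J.

27500 J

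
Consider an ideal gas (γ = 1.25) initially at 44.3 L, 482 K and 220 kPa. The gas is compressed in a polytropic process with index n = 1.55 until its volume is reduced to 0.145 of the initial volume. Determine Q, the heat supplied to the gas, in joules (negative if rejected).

40200 J

n = P₁V₁/(RT₁) = 220×44.3/(8.314×482) = 2.43 mol.
Polytropic n=1.55: T₂ = T₁(V₁/V₂)^(n−1) = 482×(6.90)^0.55 = 1390 K; P₂ = P₁(V₁/V₂)^n = 4390 kPa.
W = (P₁V₁−P₂V₂)/(n−1) = (220×44.3−4390×6.42)/0.55 = -33500 J.
ΔU = nCvΔT = 2.43×33.3×(1390−482) = 73800 J.
Q = ΔU + W = 40200 J.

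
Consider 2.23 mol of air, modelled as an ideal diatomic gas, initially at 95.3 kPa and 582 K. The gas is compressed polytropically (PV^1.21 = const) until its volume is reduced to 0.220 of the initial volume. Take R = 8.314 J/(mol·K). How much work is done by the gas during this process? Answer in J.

V₁ = nRT₁/P₁ = 2.23×8.314×582/95.3 = 113 L.
Polytropic n=1.21: T₂ = T₁(V₁/V₂)^(n−1) = 582×(4.55)^0.21 = 800 K; P₂ = P₁(V₁/V₂)^n = 595 kPa.
W = (P₁V₁−P₂V₂)/(n−1) = (95.3×113−595×24.9)/0.21 = -19200 J.

-19200 J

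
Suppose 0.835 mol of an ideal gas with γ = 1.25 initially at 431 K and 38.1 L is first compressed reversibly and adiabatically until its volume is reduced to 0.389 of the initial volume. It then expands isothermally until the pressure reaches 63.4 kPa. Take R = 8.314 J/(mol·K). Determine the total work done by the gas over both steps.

P₁ = nRT₁/V₁ = 0.835×8.314×431/38.1 = 78.5 kPa.
Step 1 — Adiabatic: TV^(γ−1) = const ⇒ T₂ = 431×(2.57)^0.250 = 546 K; PV^γ = const ⇒ P₂ = 256 kPa.
ΔU = nCvΔT = 0.835×33.3×(546−431) = 3190 J.
Q = 0 for an adiabatic process, so W = −ΔU = -3190 J.
State after step 1: P = 256 kPa, V = 14.8 L, T = 546 K.
Step 2 — Isothermal: T stays 546 K; PV = const ⇒ V₂ = 59.8 L, P₂ = 63.4 kPa.
ΔU = 0 (ideal gas, T constant).
W = nRT ln(V₂/V₁) = 0.835×8.314×546×ln(4.03) = 5280 J.
Q = ΔU + W = 5280 J.
Net over both steps: W = 2100 J, Q = 5280 J, ΔU = 3190 J.

2100 J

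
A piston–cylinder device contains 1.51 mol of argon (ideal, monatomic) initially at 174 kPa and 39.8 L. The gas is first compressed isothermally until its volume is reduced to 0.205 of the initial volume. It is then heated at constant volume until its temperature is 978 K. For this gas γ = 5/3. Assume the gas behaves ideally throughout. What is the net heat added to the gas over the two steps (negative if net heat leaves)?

T₁ = P₁V₁/(nR) = 174×39.8/(1.51×8.314) = 552 K.
Step 1 — Isothermal: T stays 552 K; PV = const ⇒ V₂ = 8.16 L, P₂ = 849 kPa.
ΔU = 0 (ideal gas, T constant).
W = nRT ln(V₂/V₁) = 1.51×8.314×552×ln(0.205) = -11000 J.
Q = ΔU + W = -11000 J.
State after step 1: P = 849 kPa, V = 8.16 L, T = 552 K.
Step 2 — Isochoric: V stays 8.16 L; P/T = const ⇒ T₂ = 978 K, P₂ = 1500 kPa.
W = 0 (no volume change).
ΔU = nCvΔT = 1.51×12.5×(978−552) = 8030 J.
Q = ΔU = 8030 J.
Net over both steps: W = -11000 J, Q = -2950 J, ΔU = 8030 J.

-2950 J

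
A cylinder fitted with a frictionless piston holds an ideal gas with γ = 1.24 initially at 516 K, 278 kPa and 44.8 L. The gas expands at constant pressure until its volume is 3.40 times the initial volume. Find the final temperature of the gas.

1750 K

Isobaric: P stays 278 kPa; V/T = const ⇒ T₂ = 1750 K, V₂ = 152 L.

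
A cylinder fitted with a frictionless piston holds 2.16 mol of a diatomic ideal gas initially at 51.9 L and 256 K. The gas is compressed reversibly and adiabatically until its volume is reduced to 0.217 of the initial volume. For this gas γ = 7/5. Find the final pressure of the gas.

P₁ = nRT₁/V₁ = 2.16×8.314×256/51.9 = 88.6 kPa.
Adiabatic: TV^(γ−1) = const ⇒ T₂ = 256×(4.61)^0.400 = 472 K; PV^γ = const ⇒ P₂ = 752 kPa.

752 kPa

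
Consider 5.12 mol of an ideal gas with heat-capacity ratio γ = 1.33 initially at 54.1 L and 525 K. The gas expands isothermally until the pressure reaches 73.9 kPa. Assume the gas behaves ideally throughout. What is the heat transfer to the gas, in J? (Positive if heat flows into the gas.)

P₁ = nRT₁/V₁ = 5.12×8.314×525/54.1 = 413 kPa.
Isothermal: T stays 525 K; PV = const ⇒ V₂ = 302 L, P₂ = 73.9 kPa.
ΔU = 0 (ideal gas, T constant).
W = nRT ln(V₂/V₁) = 5.12×8.314×525×ln(5.59) = 38500 J.
Q = ΔU + W = 38500 J.

38500 J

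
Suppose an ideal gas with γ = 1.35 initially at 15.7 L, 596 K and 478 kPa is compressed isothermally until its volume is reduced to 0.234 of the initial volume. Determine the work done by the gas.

n = P₁V₁/(RT₁) = 478×15.7/(8.314×596) = 1.51 mol.
Isothermal: T stays 596 K; PV = const ⇒ V₂ = 3.67 L, P₂ = 2040 kPa.
W = nRT ln(V₂/V₁) = 1.51×8.314×596×ln(0.234) = -10900 J.

-10900 J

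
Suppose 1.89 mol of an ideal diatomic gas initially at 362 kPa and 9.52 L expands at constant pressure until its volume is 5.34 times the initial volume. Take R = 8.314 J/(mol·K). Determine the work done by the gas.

T₁ = P₁V₁/(nR) = 362×9.52/(1.89×8.314) = 219 K.
Isobaric: P stays 362 kPa; V/T = const ⇒ T₂ = 1170 K, V₂ = 50.8 L.
W = PΔV = 362×(50.8−9.52) kPa·L = 15000 J.

15000 J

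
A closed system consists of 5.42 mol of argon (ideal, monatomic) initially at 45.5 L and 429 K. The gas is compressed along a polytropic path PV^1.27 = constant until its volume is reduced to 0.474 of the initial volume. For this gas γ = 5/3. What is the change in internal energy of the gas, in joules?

P₁ = nRT₁/V₁ = 5.42×8.314×429/45.5 = 425 kPa.
Polytropic n=1.27: T₂ = T₁(V₁/V₂)^(n−1) = 429×(2.11)^0.27 = 525 K; P₂ = P₁(V₁/V₂)^n = 1100 kPa.
For an ideal gas ΔU = nCvΔT with Cv = (3/2)R = 12.5 J/(mol·K).
ΔU = 5.42×12.5×(525−429) = 6480 J.

6480 J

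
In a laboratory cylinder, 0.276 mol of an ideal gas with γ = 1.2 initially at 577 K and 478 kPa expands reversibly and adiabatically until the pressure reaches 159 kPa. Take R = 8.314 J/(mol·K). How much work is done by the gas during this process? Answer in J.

1110 J

V₁ = nRT₁/P₁ = 0.276×8.314×577/478 = 2.77 L.
Adiabatic: T₂/T₁ = (P₂/P₁)^((γ−1)/γ) ⇒ T₂ = 577×(0.333)^0.167 = 480 K; V₂ = 6.93 L.
ΔU = nCvΔT = 0.276×41.6×(480−577) = -1110 J.
Q = 0 for an adiabatic process, so W = −ΔU = 1110 J.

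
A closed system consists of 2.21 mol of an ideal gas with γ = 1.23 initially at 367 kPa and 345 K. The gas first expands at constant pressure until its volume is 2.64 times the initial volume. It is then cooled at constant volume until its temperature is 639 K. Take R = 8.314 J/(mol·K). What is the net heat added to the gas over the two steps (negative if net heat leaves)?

V₁ = nRT₁/P₁ = 2.21×8.314×345/367 = 17.3 L.
Step 1 — Isobaric: P stays 367 kPa; V/T = const ⇒ T₂ = 911 K, V₂ = 45.6 L.
W = PΔV = 367×(45.6−17.3) kPa·L = 10400 J.
ΔU = nCvΔT = 2.21×36.1×(911−345) = 45200 J.
Q = ΔU + W = nCpΔT = 55600 J.
State after step 1: P = 367 kPa, V = 45.6 L, T = 911 K.
Step 2 — Isochoric: V stays 45.6 L; P/T = const ⇒ T₂ = 639 K, P₂ = 257 kPa.
W = 0 (no volume change).
ΔU = nCvΔT = 2.21×36.1×(639−911) = -21700 J.
Q = ΔU = -21700 J.
Net over both steps: W = 10400 J, Q = 33900 J, ΔU = 23500 J.

33900 J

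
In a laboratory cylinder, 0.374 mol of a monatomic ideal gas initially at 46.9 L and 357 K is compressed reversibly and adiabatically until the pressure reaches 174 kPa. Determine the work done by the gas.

P₁ = nRT₁/V₁ = 0.374×8.314×357/46.9 = 23.7 kPa.
Adiabatic: T₂/T₁ = (P₂/P₁)^((γ−1)/γ) ⇒ T₂ = 357×(7.35)^0.400 = 793 K; V₂ = 14.2 L.
ΔU = nCvΔT = 0.374×12.5×(793−357) = 2030 J.
Q = 0 for an adiabatic process, so W = −ΔU = -2030 J.

-2030 J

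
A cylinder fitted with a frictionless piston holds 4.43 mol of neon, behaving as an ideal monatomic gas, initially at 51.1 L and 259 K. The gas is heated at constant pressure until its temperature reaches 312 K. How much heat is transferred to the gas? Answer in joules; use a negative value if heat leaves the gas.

P₁ = nRT₁/V₁ = 4.43×8.314×259/51.1 = 187 kPa.
Isobaric: P stays 187 kPa; V/T = const ⇒ T₂ = 312 K, V₂ = 61.6 L.
W = PΔV = 187×(61.6−51.1) kPa·L = 1950 J.
ΔU = nCvΔT = 4.43×12.5×(312−259) = 2930 J.
Q = ΔU + W = nCpΔT = 4880 J.

4880 J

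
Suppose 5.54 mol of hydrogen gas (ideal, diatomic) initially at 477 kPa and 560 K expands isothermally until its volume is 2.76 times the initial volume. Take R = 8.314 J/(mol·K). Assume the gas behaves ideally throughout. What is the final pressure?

173 kPa

V₁ = nRT₁/P₁ = 5.54×8.314×560/477 = 54.1 L.
Isothermal: T stays 560 K; PV = const ⇒ V₂ = 149 L, P₂ = 173 kPa.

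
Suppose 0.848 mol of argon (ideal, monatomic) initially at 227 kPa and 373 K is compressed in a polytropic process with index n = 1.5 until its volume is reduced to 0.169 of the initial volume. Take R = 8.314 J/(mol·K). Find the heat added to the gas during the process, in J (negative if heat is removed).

-1880 J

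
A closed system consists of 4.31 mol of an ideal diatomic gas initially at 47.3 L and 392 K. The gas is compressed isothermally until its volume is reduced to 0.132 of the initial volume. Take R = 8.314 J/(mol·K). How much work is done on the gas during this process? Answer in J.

P₁ = nRT₁/V₁ = 4.31×8.314×392/47.3 = 297 kPa.
Isothermal: T stays 392 K; PV = const ⇒ V₂ = 6.24 L, P₂ = 2250 kPa.
W = nRT ln(V₂/V₁) = 4.31×8.314×392×ln(0.132) = -28400 J.
Work done on the gas = −W_by = 28400 J.

28400 J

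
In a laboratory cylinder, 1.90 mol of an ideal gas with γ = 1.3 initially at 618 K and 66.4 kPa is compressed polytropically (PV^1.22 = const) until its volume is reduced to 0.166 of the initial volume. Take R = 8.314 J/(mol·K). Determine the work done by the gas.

V₁ = nRT₁/P₁ = 1.90×8.314×618/66.4 = 147 L.
Polytropic n=1.22: T₂ = T₁(V₁/V₂)^(n−1) = 618×(6.02)^0.22 = 917 K; P₂ = P₁(V₁/V₂)^n = 594 kPa.
W = (P₁V₁−P₂V₂)/(n−1) = (66.4×147−594×24.4)/0.22 = -21500 J.

-21500 J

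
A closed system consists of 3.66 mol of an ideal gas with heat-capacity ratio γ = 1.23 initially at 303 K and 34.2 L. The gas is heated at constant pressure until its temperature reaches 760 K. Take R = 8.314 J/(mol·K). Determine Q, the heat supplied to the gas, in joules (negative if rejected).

74400 J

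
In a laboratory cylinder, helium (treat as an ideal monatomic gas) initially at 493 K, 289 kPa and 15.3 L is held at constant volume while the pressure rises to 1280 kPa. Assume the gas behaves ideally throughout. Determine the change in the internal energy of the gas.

22700 J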